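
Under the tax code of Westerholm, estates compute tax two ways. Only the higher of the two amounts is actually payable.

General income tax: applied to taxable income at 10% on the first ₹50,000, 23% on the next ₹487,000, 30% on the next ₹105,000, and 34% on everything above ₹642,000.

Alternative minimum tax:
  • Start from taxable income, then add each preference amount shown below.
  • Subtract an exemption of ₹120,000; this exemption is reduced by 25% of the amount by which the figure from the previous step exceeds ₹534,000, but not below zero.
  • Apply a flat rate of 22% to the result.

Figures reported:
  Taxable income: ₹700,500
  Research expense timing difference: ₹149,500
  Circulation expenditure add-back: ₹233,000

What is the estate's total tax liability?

General income tax:
  ₹50,000 × 10% = ₹5,000
  ₹487,000 × 23% = ₹112,010
  ₹105,000 × 30% = ₹31,500
  ₹58,500 × 34% = ₹19,890
  → ₹168,400

Alternative minimum tax:
  Adjusted income: ₹700,500 + ₹149,500 + ₹233,000 = ₹1,083,000
  Exemption: 25% × (₹1,083,000 − ₹534,000) = ₹137,250 ≥ ₹120,000, so the exemption is fully phased out
  Base: ₹1,083,000 − ₹0 = ₹1,083,000
  ₹1,083,000 × 22% = ₹238,260

₹238,260 > ₹168,400, so the alternative minimum tax is the binding amount.

₹238,260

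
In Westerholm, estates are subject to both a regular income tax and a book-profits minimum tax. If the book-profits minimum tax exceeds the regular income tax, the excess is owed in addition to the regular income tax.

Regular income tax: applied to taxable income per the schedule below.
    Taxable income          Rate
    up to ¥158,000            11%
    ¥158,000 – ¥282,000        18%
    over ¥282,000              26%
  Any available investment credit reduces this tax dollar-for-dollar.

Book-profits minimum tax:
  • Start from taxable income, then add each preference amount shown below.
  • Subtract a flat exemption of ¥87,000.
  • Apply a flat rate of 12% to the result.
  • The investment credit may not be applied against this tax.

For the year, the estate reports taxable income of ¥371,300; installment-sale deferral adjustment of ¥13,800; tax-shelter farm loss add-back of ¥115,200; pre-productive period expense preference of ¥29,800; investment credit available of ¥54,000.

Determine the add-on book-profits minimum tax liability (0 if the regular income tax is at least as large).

Book-profits minimum tax:
  Adjusted income: ¥371,300 + ¥13,800 + ¥115,200 + ¥29,800 = ¥530,100
  Less exemption ¥87,000 → base ¥443,100
  ¥443,100 × 12% = ¥53,172

Regular income tax:
  ¥158,000 × 11% = ¥17,380
  ¥124,000 × 18% = ¥22,320
  ¥89,300 × 26% = ¥23,218
  → ¥62,918
  Less investment credit ¥54,000 → ¥8,918

Excess of book-profits minimum tax over regular income tax: ¥53,172 − ¥8,918 = ¥44,254.

¥44,254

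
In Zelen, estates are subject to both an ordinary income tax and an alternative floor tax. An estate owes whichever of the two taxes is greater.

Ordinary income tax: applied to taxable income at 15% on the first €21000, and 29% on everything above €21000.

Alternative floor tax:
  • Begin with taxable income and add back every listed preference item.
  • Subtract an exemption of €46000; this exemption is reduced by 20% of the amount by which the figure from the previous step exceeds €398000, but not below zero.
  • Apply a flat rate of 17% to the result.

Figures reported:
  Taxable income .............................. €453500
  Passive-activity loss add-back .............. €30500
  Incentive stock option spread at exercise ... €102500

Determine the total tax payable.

€128575

Alternative floor tax:
  Adjusted income: €453500 + €30500 + €102500 = €586500
  Exemption: €46000 − 20% × (€586500 − €398000) = €46000 − €37700 = €8300
  Base: €586500 − €8300 = €578200
  €578200 × 17% = €98294

Ordinary income tax:
  €21000 × 15% = €3150
  €432500 × 29% = €125425
  → €128575

€128575 > €98294, so the ordinary income tax governs.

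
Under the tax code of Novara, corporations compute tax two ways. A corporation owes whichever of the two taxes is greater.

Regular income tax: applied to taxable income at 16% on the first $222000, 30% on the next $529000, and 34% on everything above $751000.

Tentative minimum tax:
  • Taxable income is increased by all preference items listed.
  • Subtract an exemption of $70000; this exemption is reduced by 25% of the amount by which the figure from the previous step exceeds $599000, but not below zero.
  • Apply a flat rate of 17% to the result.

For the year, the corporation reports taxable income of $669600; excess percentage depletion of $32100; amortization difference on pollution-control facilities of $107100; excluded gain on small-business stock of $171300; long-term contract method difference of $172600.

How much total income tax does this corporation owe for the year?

$195959

Tentative minimum tax:
  Adjusted income: $669600 + $32100 + $107100 + $171300 + $172600 = $1152700
  Exemption: 25% × ($1152700 − $599000) = $138425 ≥ $70000, so the exemption is fully phased out
  Base: $1152700 − $0 = $1152700
  $1152700 × 17% = $195959

Regular income tax:
  $222000 × 16% = $35520
  $447600 × 30% = $134280
  → $169800

$195959 > $169800, so the tentative minimum tax is the binding amount.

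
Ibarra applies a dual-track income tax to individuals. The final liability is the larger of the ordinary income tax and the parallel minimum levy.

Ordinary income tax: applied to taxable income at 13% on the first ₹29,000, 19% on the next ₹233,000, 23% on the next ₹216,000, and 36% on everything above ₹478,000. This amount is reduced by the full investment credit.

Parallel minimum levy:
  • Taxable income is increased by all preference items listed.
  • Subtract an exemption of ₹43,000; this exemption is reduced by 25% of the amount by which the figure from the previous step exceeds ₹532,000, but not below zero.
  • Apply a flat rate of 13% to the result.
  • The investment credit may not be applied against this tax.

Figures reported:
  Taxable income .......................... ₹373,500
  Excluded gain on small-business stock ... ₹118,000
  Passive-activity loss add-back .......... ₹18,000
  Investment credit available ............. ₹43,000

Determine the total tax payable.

₹60,645

Parallel minimum levy:
  Adjusted income: ₹373,500 + ₹118,000 + ₹18,000 = ₹509,500
  Exemption: ₹509,500 ≤ ₹532,000, so full ₹43,000 applies
  Base: ₹509,500 − ₹43,000 = ₹466,500
  ₹466,500 × 13% = ₹60,645

Ordinary income tax:
  ₹29,000 × 13% = ₹3,770
  ₹233,000 × 19% = ₹44,270
  ₹111,500 × 23% = ₹25,645
  → ₹73,685
  Less investment credit ₹43,000 → ₹30,685

₹60,645 > ₹30,685, so the parallel minimum levy is the binding amount.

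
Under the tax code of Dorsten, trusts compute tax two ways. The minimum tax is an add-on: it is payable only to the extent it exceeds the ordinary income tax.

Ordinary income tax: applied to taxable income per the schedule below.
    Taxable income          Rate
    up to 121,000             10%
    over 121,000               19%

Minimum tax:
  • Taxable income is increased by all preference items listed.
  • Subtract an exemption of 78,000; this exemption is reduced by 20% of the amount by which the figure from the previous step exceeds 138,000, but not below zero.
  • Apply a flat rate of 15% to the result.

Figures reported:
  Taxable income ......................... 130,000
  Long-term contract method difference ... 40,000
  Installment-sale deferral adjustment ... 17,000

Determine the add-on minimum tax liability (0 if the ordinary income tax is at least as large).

Ordinary income tax:
  121,000 × 10% = 12,100
  9,000 × 19% = 1,710
  → 13,810

Minimum tax:
  Adjusted income: 130,000 + 40,000 + 17,000 = 187,000
  Exemption: 78,000 − 20% × (187,000 − 138,000) = 78,000 − 9,800 = 68,200
  Base: 187,000 − 68,200 = 118,800
  118,800 × 15% = 17,820

Excess of minimum tax over ordinary income tax: 17,820 − 13,810 = 4,010.

4,010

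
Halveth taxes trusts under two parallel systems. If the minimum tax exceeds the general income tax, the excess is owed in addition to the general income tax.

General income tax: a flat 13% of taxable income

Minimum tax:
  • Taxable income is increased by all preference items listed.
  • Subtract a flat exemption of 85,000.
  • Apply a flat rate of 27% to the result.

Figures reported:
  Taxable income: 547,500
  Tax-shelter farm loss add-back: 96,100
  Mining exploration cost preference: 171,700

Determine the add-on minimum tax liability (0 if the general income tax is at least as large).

126,006

Minimum tax:
  Adjusted income: 547,500 + 96,100 + 171,700 = 815,300
  Less exemption 85,000 → base 730,300
  730,300 × 27% = 197,181

General income tax:
  547,500 × 13% = 71,175

Excess of minimum tax over general income tax: 197,181 − 71,175 = 126,006.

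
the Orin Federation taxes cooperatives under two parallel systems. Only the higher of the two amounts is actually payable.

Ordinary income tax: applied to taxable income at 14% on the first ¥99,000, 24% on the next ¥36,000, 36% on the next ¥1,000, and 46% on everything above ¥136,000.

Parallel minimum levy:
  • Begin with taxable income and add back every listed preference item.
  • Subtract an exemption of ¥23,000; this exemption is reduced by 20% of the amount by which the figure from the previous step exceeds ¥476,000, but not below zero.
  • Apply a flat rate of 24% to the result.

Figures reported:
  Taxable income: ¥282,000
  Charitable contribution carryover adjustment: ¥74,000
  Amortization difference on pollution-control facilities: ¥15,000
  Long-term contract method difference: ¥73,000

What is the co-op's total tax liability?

Parallel minimum levy:
  Adjusted income: ¥282,000 + ¥74,000 + ¥15,000 + ¥73,000 = ¥444,000
  Exemption: ¥444,000 ≤ ¥476,000, so full ¥23,000 applies
  Base: ¥444,000 − ¥23,000 = ¥421,000
  ¥421,000 × 24% = ¥101,040

Ordinary income tax:
  ¥99,000 × 14% = ¥13,860
  ¥36,000 × 24% = ¥8,640
  ¥1,000 × 36% = ¥360
  ¥146,000 × 46% = ¥67,160
  → ¥90,020

¥101,040 > ¥90,020, so the parallel minimum levy is the binding amount.

¥101,040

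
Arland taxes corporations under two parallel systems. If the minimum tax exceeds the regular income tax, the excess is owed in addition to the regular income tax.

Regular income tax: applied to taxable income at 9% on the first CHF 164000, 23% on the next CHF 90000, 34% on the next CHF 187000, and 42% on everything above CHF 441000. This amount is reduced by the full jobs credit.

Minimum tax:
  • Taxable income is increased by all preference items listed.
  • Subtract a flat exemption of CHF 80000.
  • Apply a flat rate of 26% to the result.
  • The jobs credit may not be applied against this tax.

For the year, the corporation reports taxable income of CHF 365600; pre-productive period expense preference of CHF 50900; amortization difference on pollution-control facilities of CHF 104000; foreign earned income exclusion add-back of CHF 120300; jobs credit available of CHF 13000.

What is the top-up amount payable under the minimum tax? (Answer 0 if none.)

CHF 85404

Regular income tax:
  CHF 164000 × 9% = CHF 14760
  CHF 90000 × 23% = CHF 20700
  CHF 111600 × 34% = CHF 37944
  → CHF 73404
  Less jobs credit CHF 13000 → CHF 60404

Minimum tax:
  Adjusted income: CHF 365600 + CHF 50900 + CHF 104000 + CHF 120300 = CHF 640800
  Less exemption CHF 80000 → base CHF 560800
  CHF 560800 × 26% = CHF 145808

Excess of minimum tax over regular income tax: CHF 145808 − CHF 60404 = CHF 85404.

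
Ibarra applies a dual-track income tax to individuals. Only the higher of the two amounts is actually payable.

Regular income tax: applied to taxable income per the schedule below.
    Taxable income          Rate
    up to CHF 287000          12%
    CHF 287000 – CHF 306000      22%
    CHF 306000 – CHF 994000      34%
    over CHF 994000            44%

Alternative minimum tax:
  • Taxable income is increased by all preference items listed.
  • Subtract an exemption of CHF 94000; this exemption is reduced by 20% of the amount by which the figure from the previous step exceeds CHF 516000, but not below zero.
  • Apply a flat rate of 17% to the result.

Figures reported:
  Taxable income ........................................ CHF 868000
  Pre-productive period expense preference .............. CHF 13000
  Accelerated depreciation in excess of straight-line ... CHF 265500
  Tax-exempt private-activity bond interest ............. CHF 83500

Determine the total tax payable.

CHF 229700

Alternative minimum tax:
  Adjusted income: CHF 868000 + CHF 13000 + CHF 265500 + CHF 83500 = CHF 1230000
  Exemption: 20% × (CHF 1230000 − CHF 516000) = CHF 142800 ≥ CHF 94000, so the exemption is fully phased out
  Base: CHF 1230000 − CHF 0 = CHF 1230000
  CHF 1230000 × 17% = CHF 209100

Regular income tax:
  CHF 287000 × 12% = CHF 34440
  CHF 19000 × 22% = CHF 4180
  CHF 562000 × 34% = CHF 191080
  → CHF 229700

CHF 229700 > CHF 209100, so the regular income tax governs.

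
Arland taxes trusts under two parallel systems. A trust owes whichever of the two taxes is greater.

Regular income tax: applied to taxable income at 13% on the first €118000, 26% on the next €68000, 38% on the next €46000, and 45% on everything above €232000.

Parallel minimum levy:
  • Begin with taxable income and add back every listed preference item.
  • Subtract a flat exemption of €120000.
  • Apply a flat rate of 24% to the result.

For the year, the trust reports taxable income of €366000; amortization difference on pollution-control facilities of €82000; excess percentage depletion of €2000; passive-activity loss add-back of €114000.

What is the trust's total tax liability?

€110800

Regular income tax:
  €118000 × 13% = €15340
  €68000 × 26% = €17680
  €46000 × 38% = €17480
  €134000 × 45% = €60300
  → €110800

Parallel minimum levy:
  Adjusted income: €366000 + €82000 + €2000 + €114000 = €564000
  Less exemption €120000 → base €444000
  €444000 × 24% = €106560

€110800 > €106560, so the regular income tax governs.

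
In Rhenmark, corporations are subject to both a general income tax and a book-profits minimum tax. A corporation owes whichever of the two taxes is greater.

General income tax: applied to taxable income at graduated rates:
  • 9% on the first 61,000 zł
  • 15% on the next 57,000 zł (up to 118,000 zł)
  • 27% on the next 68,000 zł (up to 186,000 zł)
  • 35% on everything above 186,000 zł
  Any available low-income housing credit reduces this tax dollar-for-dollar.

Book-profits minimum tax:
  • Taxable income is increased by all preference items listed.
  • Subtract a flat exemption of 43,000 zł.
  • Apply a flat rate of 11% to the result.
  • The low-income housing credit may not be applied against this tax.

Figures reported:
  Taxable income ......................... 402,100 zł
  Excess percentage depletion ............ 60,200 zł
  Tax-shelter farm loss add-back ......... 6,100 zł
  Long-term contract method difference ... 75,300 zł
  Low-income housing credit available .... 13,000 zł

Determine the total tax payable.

General income tax:
  61,000 zł × 9% = 5,490 zł
  57,000 zł × 15% = 8,550 zł
  68,000 zł × 27% = 18,360 zł
  216,100 zł × 35% = 75,635 zł
  → 108,035 zł
  Less low-income housing credit 13,000 zł → 95,035 zł

Book-profits minimum tax:
  Adjusted income: 402,100 zł + 60,200 zł + 6,100 zł + 75,300 zł = 543,700 zł
  Less exemption 43,000 zł → base 500,700 zł
  500,700 zł × 11% = 55,077 zł

95,035 zł > 55,077 zł, so the general income tax governs.

95,035 zł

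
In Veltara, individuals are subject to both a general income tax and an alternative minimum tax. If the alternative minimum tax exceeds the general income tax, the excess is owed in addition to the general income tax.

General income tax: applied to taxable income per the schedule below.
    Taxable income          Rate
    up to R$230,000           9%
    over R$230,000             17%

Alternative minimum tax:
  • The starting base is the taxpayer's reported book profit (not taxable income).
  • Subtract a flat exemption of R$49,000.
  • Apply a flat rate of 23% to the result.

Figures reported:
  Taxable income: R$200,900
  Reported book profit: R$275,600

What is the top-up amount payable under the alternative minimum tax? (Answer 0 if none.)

R$34,037

General income tax:
  R$200,900 × 9% = R$18,081

Alternative minimum tax:
  Base (reported book profit): R$275,600
  Less exemption R$49,000 → base R$226,600
  R$226,600 × 23% = R$52,118

Excess of alternative minimum tax over general income tax: R$52,118 − R$18,081 = R$34,037.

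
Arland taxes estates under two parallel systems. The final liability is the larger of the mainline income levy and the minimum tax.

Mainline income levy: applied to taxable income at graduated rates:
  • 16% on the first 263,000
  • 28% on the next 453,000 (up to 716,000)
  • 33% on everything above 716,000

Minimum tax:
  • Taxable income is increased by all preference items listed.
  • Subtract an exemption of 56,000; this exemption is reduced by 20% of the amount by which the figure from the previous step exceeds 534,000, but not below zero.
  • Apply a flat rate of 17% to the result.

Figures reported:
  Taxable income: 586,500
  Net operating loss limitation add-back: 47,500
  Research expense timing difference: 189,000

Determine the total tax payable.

Minimum tax:
  Adjusted income: 586,500 + 47,500 + 189,000 = 823,000
  Exemption: 20% × (823,000 − 534,000) = 57,800 ≥ 56,000, so the exemption is fully phased out
  Base: 823,000 − 0 = 823,000
  823,000 × 17% = 139,910

Mainline income levy:
  263,000 × 16% = 42,080
  323,500 × 28% = 90,580
  → 132,660

139,910 > 132,660, so the minimum tax is the binding amount.

139,910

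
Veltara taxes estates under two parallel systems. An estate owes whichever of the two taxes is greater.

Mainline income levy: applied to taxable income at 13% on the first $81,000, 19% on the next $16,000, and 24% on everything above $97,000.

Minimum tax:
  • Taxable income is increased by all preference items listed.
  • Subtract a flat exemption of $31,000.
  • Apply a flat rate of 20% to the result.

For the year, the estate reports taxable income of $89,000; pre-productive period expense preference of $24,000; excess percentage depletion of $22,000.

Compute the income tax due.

$20,800

Minimum tax:
  Adjusted income: $89,000 + $24,000 + $22,000 = $135,000
  Less exemption $31,000 → base $104,000
  $104,000 × 20% = $20,800

Mainline income levy:
  $81,000 × 13% = $10,530
  $8,000 × 19% = $1,520
  → $12,050

$20,800 > $12,050, so the minimum tax is the binding amount.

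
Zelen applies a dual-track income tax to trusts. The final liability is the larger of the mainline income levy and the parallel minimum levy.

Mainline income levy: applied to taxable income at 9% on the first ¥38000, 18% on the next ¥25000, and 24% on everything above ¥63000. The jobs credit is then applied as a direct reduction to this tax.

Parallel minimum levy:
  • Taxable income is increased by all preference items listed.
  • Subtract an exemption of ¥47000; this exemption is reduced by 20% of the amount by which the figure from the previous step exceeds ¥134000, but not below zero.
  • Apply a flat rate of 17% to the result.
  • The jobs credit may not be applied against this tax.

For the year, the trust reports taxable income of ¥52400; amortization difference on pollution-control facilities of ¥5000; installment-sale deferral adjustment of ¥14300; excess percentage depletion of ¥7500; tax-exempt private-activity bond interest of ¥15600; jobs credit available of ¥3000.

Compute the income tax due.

Mainline income levy:
  ¥38000 × 9% = ¥3420
  ¥14400 × 18% = ¥2592
  → ¥6012
  Less jobs credit ¥3000 → ¥3012

Parallel minimum levy:
  Adjusted income: ¥52400 + ¥5000 + ¥14300 + ¥7500 + ¥15600 = ¥94800
  Exemption: ¥94800 ≤ ¥134000, so full ¥47000 applies
  Base: ¥94800 − ¥47000 = ¥47800
  ¥47800 × 17% = ¥8126

¥8126 > ¥3012, so the parallel minimum levy is the binding amount.

¥8126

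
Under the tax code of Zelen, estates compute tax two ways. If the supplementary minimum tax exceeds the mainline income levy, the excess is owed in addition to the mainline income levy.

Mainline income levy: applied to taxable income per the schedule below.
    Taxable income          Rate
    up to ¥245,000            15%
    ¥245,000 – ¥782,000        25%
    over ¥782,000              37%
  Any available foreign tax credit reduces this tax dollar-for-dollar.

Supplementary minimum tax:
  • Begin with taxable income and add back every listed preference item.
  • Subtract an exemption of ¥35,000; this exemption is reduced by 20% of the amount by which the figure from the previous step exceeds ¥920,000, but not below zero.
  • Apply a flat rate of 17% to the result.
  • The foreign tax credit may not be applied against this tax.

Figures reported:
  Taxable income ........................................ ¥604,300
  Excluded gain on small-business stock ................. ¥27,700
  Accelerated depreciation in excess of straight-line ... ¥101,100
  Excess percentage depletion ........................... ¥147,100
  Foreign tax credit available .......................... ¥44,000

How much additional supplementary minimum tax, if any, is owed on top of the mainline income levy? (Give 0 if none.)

¥61,109

Supplementary minimum tax:
  Adjusted income: ¥604,300 + ¥27,700 + ¥101,100 + ¥147,100 = ¥880,200
  Exemption: ¥880,200 ≤ ¥920,000, so full ¥35,000 applies
  Base: ¥880,200 − ¥35,000 = ¥845,200
  ¥845,200 × 17% = ¥143,684

Mainline income levy:
  ¥245,000 × 15% = ¥36,750
  ¥359,300 × 25% = ¥89,825
  → ¥126,575
  Less foreign tax credit ¥44,000 → ¥82,575

Excess of supplementary minimum tax over mainline income levy: ¥143,684 − ¥82,575 = ¥61,109.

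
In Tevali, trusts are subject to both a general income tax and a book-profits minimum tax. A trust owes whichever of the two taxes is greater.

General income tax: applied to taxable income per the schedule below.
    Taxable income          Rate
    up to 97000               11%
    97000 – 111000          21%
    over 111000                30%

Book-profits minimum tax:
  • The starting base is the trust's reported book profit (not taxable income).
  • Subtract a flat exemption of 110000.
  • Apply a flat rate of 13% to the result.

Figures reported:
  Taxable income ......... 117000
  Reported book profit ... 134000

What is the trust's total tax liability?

Book-profits minimum tax:
  Base (reported book profit): 134000
  Less exemption 110000 → base 24000
  24000 × 13% = 3120

General income tax:
  97000 × 11% = 10670
  14000 × 21% = 2940
  6000 × 30% = 1800
  → 15410

15410 > 3120, so the general income tax governs.

15410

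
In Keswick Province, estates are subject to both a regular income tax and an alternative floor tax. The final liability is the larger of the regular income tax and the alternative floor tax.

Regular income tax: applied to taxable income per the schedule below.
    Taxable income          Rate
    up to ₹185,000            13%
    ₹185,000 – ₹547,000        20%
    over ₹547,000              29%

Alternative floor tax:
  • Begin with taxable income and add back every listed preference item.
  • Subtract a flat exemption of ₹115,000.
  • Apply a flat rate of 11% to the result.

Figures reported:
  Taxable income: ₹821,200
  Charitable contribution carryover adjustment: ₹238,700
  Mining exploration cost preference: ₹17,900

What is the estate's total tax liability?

₹175,968

Regular income tax:
  ₹185,000 × 13% = ₹24,050
  ₹362,000 × 20% = ₹72,400
  ₹274,200 × 29% = ₹79,518
  → ₹175,968

Alternative floor tax:
  Adjusted income: ₹821,200 + ₹238,700 + ₹17,900 = ₹1,077,800
  Less exemption ₹115,000 → base ₹962,800
  ₹962,800 × 11% = ₹105,908

₹175,968 > ₹105,908, so the regular income tax governs.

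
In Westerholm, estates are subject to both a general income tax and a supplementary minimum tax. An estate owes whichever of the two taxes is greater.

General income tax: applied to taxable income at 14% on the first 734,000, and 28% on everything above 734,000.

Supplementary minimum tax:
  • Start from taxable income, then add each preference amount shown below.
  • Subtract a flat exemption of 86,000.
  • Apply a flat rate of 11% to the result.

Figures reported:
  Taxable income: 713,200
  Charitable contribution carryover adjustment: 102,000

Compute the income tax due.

Supplementary minimum tax:
  Adjusted income: 713,200 + 102,000 = 815,200
  Less exemption 86,000 → base 729,200
  729,200 × 11% = 80,212

General income tax:
  713,200 × 14% = 99,848

99,848 > 80,212, so the general income tax governs.

99,848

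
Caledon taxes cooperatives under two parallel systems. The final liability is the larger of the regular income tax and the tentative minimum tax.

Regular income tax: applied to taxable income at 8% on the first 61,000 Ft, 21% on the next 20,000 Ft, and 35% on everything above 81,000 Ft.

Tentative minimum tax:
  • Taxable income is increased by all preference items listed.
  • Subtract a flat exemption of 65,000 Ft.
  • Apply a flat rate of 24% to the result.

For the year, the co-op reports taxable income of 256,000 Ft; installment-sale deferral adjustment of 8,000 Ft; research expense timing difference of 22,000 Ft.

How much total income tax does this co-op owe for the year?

Regular income tax:
  61,000 Ft × 8% = 4,880 Ft
  20,000 Ft × 21% = 4,200 Ft
  175,000 Ft × 35% = 61,250 Ft
  → 70,330 Ft

Tentative minimum tax:
  Adjusted income: 256,000 Ft + 8,000 Ft + 22,000 Ft = 286,000 Ft
  Less exemption 65,000 Ft → base 221,000 Ft
  221,000 Ft × 24% = 53,040 Ft

70,330 Ft > 53,040 Ft, so the regular income tax governs.

70,330 Ft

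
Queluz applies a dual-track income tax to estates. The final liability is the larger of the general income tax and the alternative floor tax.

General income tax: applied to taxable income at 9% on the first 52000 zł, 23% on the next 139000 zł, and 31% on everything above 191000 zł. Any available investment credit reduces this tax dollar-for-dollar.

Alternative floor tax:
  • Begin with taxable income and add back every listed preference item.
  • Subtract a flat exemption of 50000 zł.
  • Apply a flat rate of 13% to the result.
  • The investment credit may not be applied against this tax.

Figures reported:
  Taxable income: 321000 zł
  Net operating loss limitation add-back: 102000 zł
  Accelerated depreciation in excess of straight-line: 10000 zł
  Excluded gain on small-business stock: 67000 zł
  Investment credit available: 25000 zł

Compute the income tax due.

58500 zł

Alternative floor tax:
  Adjusted income: 321000 zł + 102000 zł + 10000 zł + 67000 zł = 500000 zł
  Less exemption 50000 zł → base 450000 zł
  450000 zł × 13% = 58500 zł

General income tax:
  52000 zł × 9% = 4680 zł
  139000 zł × 23% = 31970 zł
  130000 zł × 31% = 40300 zł
  → 76950 zł
  Less investment credit 25000 zł → 51950 zł

58500 zł > 51950 zł, so the alternative floor tax is the binding amount.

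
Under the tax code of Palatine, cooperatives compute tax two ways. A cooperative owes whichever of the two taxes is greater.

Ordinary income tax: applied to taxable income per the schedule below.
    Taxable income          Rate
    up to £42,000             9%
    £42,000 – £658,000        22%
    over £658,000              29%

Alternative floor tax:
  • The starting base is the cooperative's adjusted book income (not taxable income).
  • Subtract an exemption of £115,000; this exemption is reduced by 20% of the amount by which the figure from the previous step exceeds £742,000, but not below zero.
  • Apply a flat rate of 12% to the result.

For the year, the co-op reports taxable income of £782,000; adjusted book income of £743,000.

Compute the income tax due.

Ordinary income tax:
  £42,000 × 9% = £3,780
  £616,000 × 22% = £135,520
  £124,000 × 29% = £35,960
  → £175,260

Alternative floor tax:
  Base (adjusted book income): £743,000
  Exemption: £115,000 − 20% × (£743,000 − £742,000) = £115,000 − £200 = £114,800
  Base: £743,000 − £114,800 = £628,200
  £628,200 × 12% = £75,384

£175,260 > £75,384, so the ordinary income tax governs.

£175,260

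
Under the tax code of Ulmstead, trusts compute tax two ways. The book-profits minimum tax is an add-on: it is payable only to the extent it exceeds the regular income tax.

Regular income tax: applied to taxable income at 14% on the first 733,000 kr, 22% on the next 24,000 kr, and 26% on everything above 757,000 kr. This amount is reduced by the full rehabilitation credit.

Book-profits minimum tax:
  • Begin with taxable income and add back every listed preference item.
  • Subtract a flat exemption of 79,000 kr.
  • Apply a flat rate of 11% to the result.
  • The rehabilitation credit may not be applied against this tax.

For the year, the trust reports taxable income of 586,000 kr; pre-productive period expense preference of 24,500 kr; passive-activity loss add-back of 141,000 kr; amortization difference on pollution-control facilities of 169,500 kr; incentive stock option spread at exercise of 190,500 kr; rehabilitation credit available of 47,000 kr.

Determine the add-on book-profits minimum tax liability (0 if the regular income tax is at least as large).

Book-profits minimum tax:
  Adjusted income: 586,000 kr + 24,500 kr + 141,000 kr + 169,500 kr + 190,500 kr = 1,111,500 kr
  Less exemption 79,000 kr → base 1,032,500 kr
  1,032,500 kr × 11% = 113,575 kr

Regular income tax:
  586,000 kr × 14% = 82,040 kr
  Less rehabilitation credit 47,000 kr → 35,040 kr

Excess of book-profits minimum tax over regular income tax: 113,575 kr − 35,040 kr = 78,535 kr.

78,535 kr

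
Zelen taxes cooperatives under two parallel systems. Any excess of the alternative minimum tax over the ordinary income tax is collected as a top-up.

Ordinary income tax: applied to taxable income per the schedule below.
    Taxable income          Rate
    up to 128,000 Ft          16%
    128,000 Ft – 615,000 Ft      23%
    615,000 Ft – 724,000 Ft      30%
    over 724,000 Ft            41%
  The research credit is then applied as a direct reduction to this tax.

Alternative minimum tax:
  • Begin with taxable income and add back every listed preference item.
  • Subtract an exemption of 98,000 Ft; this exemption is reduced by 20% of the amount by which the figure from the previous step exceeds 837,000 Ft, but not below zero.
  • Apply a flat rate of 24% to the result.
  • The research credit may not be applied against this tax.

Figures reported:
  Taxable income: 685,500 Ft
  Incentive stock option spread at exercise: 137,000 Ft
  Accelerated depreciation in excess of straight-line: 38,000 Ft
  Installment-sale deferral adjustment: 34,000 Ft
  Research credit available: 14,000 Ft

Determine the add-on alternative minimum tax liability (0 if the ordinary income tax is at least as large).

Alternative minimum tax:
  Adjusted income: 685,500 Ft + 137,000 Ft + 38,000 Ft + 34,000 Ft = 894,500 Ft
  Exemption: 98,000 Ft − 20% × (894,500 Ft − 837,000 Ft) = 98,000 Ft − 11,500 Ft = 86,500 Ft
  Base: 894,500 Ft − 86,500 Ft = 808,000 Ft
  808,000 Ft × 24% = 193,920 Ft

Ordinary income tax:
  128,000 Ft × 16% = 20,480 Ft
  487,000 Ft × 23% = 112,010 Ft
  70,500 Ft × 30% = 21,150 Ft
  → 153,640 Ft
  Less research credit 14,000 Ft → 139,640 Ft

Excess of alternative minimum tax over ordinary income tax: 193,920 Ft − 139,640 Ft = 54,280 Ft.

54,280 Ft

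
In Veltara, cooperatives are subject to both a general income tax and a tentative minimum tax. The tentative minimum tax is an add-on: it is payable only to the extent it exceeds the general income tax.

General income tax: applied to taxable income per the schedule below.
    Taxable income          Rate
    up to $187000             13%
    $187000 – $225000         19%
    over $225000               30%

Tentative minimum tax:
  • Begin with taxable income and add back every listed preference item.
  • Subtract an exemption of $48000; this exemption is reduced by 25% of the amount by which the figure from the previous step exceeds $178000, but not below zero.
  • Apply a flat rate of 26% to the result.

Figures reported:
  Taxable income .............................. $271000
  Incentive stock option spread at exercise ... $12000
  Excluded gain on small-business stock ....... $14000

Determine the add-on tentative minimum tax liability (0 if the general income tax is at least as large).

Tentative minimum tax:
  Adjusted income: $271000 + $12000 + $14000 = $297000
  Exemption: $48000 − 25% × ($297000 − $178000) = $48000 − $29750 = $18250
  Base: $297000 − $18250 = $278750
  $278750 × 26% = $72475

General income tax:
  $187000 × 13% = $24310
  $38000 × 19% = $7220
  $46000 × 30% = $13800
  → $45330

Excess of tentative minimum tax over general income tax: $72475 − $45330 = $27145.

$27145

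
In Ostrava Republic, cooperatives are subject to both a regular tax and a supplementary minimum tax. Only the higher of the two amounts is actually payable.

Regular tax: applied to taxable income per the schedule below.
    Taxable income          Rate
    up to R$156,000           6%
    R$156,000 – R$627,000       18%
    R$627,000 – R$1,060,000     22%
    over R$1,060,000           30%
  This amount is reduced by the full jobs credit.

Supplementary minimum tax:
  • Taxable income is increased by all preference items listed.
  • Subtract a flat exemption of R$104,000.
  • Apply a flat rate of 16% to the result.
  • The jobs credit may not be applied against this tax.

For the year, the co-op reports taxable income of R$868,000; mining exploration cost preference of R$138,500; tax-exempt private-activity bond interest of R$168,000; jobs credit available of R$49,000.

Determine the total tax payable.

Regular tax:
  R$156,000 × 6% = R$9,360
  R$471,000 × 18% = R$84,780
  R$241,000 × 22% = R$53,020
  → R$147,160
  Less jobs credit R$49,000 → R$98,160

Supplementary minimum tax:
  Adjusted income: R$868,000 + R$138,500 + R$168,000 = R$1,174,500
  Less exemption R$104,000 → base R$1,070,500
  R$1,070,500 × 16% = R$171,280

R$171,280 > R$98,160, so the supplementary minimum tax is the binding amount.

R$171,280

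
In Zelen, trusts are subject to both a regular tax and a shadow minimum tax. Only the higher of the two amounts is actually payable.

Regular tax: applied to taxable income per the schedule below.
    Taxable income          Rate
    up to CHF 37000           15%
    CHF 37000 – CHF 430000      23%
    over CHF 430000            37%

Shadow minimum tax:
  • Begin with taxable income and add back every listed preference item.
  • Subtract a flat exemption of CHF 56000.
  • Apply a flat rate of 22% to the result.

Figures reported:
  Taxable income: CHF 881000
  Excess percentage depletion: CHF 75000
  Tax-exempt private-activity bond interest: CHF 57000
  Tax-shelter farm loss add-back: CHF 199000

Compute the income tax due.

CHF 262810

Regular tax:
  CHF 37000 × 15% = CHF 5550
  CHF 393000 × 23% = CHF 90390
  CHF 451000 × 37% = CHF 166870
  → CHF 262810

Shadow minimum tax:
  Adjusted income: CHF 881000 + CHF 75000 + CHF 57000 + CHF 199000 = CHF 1212000
  Less exemption CHF 56000 → base CHF 1156000
  CHF 1156000 × 22% = CHF 254320

CHF 262810 > CHF 254320, so the regular tax governs.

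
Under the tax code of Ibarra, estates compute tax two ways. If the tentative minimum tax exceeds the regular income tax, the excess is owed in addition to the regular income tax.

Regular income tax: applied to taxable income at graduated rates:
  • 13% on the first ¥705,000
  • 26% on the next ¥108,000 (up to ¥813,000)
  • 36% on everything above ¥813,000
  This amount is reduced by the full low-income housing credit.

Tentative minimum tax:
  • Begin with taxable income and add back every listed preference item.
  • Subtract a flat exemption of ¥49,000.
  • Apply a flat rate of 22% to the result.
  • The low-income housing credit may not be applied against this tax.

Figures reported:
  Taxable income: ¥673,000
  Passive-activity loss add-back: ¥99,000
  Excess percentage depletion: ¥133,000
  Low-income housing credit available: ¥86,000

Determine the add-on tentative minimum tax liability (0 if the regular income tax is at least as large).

Regular income tax:
  ¥673,000 × 13% = ¥87,490
  Less low-income housing credit ¥86,000 → ¥1,490

Tentative minimum tax:
  Adjusted income: ¥673,000 + ¥99,000 + ¥133,000 = ¥905,000
  Less exemption ¥49,000 → base ¥856,000
  ¥856,000 × 22% = ¥188,320

Excess of tentative minimum tax over regular income tax: ¥188,320 − ¥1,490 = ¥186,830.

¥186,830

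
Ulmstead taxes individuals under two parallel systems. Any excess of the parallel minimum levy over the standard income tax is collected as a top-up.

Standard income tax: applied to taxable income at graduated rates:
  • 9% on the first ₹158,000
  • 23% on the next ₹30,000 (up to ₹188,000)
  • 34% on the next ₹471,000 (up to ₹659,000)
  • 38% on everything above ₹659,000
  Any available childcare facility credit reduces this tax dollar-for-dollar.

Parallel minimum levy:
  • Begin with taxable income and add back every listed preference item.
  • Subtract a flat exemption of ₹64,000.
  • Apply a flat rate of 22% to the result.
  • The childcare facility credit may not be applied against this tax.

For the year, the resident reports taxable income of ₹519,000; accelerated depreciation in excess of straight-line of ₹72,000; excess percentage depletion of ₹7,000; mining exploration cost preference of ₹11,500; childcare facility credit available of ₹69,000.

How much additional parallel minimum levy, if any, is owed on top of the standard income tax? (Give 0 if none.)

Parallel minimum levy:
  Adjusted income: ₹519,000 + ₹72,000 + ₹7,000 + ₹11,500 = ₹609,500
  Less exemption ₹64,000 → base ₹545,500
  ₹545,500 × 22% = ₹120,010

Standard income tax:
  ₹158,000 × 9% = ₹14,220
  ₹30,000 × 23% = ₹6,900
  ₹331,000 × 34% = ₹112,540
  → ₹133,660
  Less childcare facility credit ₹69,000 → ₹64,660

Excess of parallel minimum levy over standard income tax: ₹120,010 − ₹64,660 = ₹55,350.

₹55,350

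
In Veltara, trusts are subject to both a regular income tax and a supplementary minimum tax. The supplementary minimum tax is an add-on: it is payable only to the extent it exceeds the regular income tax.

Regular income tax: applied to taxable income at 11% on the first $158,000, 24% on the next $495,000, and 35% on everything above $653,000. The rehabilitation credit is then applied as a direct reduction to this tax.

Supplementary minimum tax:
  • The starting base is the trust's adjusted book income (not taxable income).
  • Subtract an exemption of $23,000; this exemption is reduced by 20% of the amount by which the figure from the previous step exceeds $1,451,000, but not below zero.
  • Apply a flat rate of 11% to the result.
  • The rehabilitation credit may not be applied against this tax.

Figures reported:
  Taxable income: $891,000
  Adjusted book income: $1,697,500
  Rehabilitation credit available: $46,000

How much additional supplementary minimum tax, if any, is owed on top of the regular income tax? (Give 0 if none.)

Regular income tax:
  $158,000 × 11% = $17,380
  $495,000 × 24% = $118,800
  $238,000 × 35% = $83,300
  → $219,480
  Less rehabilitation credit $46,000 → $173,480

Supplementary minimum tax:
  Base (adjusted book income): $1,697,500
  Exemption: 20% × ($1,697,500 − $1,451,000) = $49,300 ≥ $23,000, so the exemption is fully phased out
  Base: $1,697,500 − $0 = $1,697,500
  $1,697,500 × 11% = $186,725

Excess of supplementary minimum tax over regular income tax: $186,725 − $173,480 = $13,245.

$13,245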